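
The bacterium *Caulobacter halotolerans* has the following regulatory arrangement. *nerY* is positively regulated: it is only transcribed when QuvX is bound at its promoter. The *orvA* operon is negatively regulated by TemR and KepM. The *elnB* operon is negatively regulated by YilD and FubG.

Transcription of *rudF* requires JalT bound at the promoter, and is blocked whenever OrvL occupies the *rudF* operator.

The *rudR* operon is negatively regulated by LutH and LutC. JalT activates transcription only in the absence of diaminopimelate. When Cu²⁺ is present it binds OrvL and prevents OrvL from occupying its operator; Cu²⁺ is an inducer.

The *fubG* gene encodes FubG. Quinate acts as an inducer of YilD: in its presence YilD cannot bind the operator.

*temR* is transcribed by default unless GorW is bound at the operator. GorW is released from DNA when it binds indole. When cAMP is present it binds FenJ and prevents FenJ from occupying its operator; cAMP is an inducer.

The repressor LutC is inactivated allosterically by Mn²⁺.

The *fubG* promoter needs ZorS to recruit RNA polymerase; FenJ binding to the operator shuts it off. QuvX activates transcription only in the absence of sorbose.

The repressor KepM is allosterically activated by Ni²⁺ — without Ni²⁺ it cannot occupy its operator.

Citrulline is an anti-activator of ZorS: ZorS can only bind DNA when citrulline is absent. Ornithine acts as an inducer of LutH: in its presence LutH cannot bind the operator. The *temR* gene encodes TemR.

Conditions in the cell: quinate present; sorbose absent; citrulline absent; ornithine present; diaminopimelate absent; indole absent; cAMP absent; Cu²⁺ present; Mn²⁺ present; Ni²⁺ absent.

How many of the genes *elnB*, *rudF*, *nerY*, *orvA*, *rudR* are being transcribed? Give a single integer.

Quinate is present, so YilD is inactive.
Citrulline is absent, so ZorS is active.
cAMP is absent, so FenJ is active.
With repressor FenJ bound, *fubG* is not transcribed.
So FubG is not produced.
With no repressor bound, *elnB* is transcribed.
→ *elnB* is ON.
Diaminopimelate is absent, so JalT is active.
Cu²⁺ is present, so OrvL is inactive.
No repressor is bound and JalT is active, so *rudF* is transcribed.
→ *rudF* is ON.
Sorbose is absent, so QuvX is active.
No repressor is bound and QuvX is active, so *nerY* is transcribed.
→ *nerY* is ON.
Indole is absent, so GorW is active.
With repressor GorW bound, *temR* is not transcribed.
So TemR is not produced.
Ni²⁺ is absent, so KepM is inactive.
With no repressor bound, *orvA* is transcribed.
→ *orvA* is ON.
Ornithine is present, so LutH is inactive.
Mn²⁺ is present, so LutC is inactive.
With no repressor bound, *rudR* is transcribed.
→ *rudR* is ON.
5 of the 5 genes are transcribed.

5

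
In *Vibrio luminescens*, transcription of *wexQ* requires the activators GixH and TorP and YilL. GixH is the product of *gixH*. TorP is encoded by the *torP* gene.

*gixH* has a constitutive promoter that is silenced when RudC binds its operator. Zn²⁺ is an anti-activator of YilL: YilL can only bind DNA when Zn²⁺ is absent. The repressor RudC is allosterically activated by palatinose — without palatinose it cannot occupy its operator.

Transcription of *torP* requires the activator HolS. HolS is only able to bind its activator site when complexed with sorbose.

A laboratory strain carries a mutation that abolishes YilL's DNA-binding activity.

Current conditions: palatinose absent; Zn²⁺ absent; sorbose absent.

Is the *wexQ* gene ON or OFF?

Palatinose is absent, so RudC is inactive.
With no repressor bound, *gixH* is transcribed.
So GixH is produced and active.
Sorbose is absent, so HolS is inactive.
Required activator HolS is absent, so *torP* is not transcribed.
So TorP is not produced.
YilL is non-functional in this strain, so it has no effect.
Required activator TorP is absent, so *wexQ* is not transcribed.

OFF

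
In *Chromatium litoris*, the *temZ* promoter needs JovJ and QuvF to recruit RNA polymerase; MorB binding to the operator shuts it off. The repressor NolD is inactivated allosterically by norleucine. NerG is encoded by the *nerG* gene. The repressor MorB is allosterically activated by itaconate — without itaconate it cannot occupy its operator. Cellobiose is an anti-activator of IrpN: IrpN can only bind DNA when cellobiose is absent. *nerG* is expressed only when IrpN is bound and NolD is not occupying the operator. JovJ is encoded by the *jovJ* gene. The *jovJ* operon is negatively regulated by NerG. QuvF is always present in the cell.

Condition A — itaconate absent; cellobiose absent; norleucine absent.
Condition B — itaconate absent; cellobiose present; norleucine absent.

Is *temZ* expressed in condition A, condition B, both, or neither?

both

Condition A:
Itaconate is absent, so MorB is inactive.
Cellobiose is absent, so IrpN is active.
Norleucine is absent, so NolD is active.
With repressor NolD bound, *nerG* is not transcribed.
So NerG is not produced.
With no repressor bound, *jovJ* is transcribed.
So JovJ is produced and active.
QuvF is produced constitutively and is active.
No repressor is bound and JovJ and QuvF are active, so *temZ* is transcribed.
→ *temZ* is ON in A.
Condition B:
Itaconate is absent, so MorB is inactive.
Cellobiose is present, so IrpN is inactive.
Norleucine is absent, so NolD is active.
With repressor NolD bound, *nerG* is not transcribed.
So NerG is not produced.
With no repressor bound, *jovJ* is transcribed.
So JovJ is produced and active.
QuvF is produced constitutively and is active.
No repressor is bound and JovJ and QuvF are active, so *temZ* is transcribed.
→ *temZ* is ON in B.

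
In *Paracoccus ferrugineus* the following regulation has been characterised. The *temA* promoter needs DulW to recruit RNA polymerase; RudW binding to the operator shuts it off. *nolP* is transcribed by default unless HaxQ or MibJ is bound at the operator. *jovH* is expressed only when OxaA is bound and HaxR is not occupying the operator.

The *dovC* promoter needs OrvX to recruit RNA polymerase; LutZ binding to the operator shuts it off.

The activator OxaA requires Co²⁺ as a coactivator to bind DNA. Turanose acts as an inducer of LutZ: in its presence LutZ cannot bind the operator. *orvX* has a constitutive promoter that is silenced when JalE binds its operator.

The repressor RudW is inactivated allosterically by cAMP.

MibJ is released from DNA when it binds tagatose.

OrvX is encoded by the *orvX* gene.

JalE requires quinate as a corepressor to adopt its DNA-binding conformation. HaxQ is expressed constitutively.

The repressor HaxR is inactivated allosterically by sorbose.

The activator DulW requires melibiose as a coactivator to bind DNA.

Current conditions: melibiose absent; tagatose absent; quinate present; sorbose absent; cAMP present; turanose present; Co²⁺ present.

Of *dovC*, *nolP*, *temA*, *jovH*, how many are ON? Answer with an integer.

0

Quinate is present, so JalE is active.
With repressor JalE bound, *orvX* is not transcribed.
So OrvX is not produced.
Turanose is present, so LutZ is inactive.
Required activator OrvX is absent, so *dovC* is not transcribed.
→ *dovC* is OFF.
HaxQ is produced constitutively and is active.
Tagatose is absent, so MibJ is active.
With repressor HaxQ bound, *nolP* is not transcribed.
→ *nolP* is OFF.
cAMP is present, so RudW is inactive.
Melibiose is absent, so DulW is inactive.
Required activator DulW is absent, so *temA* is not transcribed.
→ *temA* is OFF.
Co²⁺ is present, so OxaA is active.
Sorbose is absent, so HaxR is active.
With repressor HaxR bound, *jovH* is not transcribed.
→ *jovH* is OFF.
0 of the 4 genes are transcribed.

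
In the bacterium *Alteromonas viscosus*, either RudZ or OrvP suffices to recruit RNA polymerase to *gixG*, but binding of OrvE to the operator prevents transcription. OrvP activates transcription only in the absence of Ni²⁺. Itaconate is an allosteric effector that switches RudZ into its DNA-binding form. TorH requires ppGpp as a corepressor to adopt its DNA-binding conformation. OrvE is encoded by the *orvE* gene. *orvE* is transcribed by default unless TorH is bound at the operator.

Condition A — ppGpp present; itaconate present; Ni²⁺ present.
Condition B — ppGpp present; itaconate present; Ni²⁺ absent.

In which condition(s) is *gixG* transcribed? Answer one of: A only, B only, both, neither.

both

Condition A:
ppGpp is present, so TorH is active.
With repressor TorH bound, *orvE* is not transcribed.
So OrvE is not produced.
Itaconate is present, so RudZ is active.
Ni²⁺ is present, so OrvP is inactive.
Activator RudZ is present, so *gixG* is transcribed.
→ *gixG* is ON in A.
Condition B:
ppGpp is present, so TorH is active.
With repressor TorH bound, *orvE* is not transcribed.
So OrvE is not produced.
Itaconate is present, so RudZ is active.
Ni²⁺ is absent, so OrvP is active.
Activator RudZ is present, so *gixG* is transcribed.
→ *gixG* is ON in B.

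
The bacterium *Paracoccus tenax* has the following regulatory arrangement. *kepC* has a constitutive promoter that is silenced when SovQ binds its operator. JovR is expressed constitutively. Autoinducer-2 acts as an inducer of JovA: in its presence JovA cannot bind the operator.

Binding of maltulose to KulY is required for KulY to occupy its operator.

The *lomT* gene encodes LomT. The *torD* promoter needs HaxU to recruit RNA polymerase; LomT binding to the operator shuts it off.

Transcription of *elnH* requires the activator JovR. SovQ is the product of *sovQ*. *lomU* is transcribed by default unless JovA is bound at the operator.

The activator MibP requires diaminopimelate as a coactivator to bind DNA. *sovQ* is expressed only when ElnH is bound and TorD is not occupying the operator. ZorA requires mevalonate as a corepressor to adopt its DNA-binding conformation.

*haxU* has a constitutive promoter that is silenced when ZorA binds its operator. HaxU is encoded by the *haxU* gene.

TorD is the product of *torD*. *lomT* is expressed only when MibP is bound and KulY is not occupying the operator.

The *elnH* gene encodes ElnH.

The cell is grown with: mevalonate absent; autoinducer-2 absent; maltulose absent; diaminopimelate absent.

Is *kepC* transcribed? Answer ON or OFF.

ON

Mevalonate is absent, so ZorA is inactive.
With no repressor bound, *haxU* is transcribed.
So HaxU is produced and active.
Maltulose is absent, so KulY is inactive.
Diaminopimelate is absent, so MibP is inactive.
Required activator MibP is absent, so *lomT* is not transcribed.
So LomT is not produced.
No repressor is bound and HaxU is active, so *torD* is transcribed.
So TorD is produced and active.
JovR is produced constitutively and is active.
No repressor is bound and JovR is active, so *elnH* is transcribed.
So ElnH is produced and active.
With repressor TorD bound, *sovQ* is not transcribed.
So SovQ is not produced.
With no repressor bound, *kepC* is transcribed.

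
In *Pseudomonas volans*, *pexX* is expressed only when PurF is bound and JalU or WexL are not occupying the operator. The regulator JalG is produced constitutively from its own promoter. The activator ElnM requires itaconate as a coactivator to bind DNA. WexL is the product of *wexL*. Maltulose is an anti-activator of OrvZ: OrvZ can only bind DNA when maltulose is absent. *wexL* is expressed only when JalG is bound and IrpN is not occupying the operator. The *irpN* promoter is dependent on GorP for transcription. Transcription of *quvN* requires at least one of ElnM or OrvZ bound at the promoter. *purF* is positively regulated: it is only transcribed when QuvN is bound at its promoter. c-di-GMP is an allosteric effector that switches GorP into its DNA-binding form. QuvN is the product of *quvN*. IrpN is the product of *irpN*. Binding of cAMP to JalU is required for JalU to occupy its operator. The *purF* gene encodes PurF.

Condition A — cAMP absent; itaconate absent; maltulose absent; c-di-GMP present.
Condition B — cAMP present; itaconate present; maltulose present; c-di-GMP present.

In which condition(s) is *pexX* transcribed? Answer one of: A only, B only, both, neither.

A only

Condition A:
cAMP is absent, so JalU is inactive.
Itaconate is absent, so ElnM is inactive.
Maltulose is absent, so OrvZ is active.
Activator OrvZ is present, so *quvN* is transcribed.
So QuvN is produced and active.
No repressor is bound and QuvN is active, so *purF* is transcribed.
So PurF is produced and active.
c-di-GMP is present, so GorP is active.
No repressor is bound and GorP is active, so *irpN* is transcribed.
So IrpN is produced and active.
JalG is produced constitutively and is active.
With repressor IrpN bound, *wexL* is not transcribed.
So WexL is not produced.
No repressor is bound and PurF is active, so *pexX* is transcribed.
→ *pexX* is ON in A.
Condition B:
cAMP is present, so JalU is active.
Itaconate is present, so ElnM is active.
Maltulose is present, so OrvZ is inactive.
Activator ElnM is present, so *quvN* is transcribed.
So QuvN is produced and active.
No repressor is bound and QuvN is active, so *purF* is transcribed.
So PurF is produced and active.
c-di-GMP is present, so GorP is active.
No repressor is bound and GorP is active, so *irpN* is transcribed.
So IrpN is produced and active.
JalG is produced constitutively and is active.
With repressor IrpN bound, *wexL* is not transcribed.
So WexL is not produced.
With repressor JalU bound, *pexX* is not transcribed.
→ *pexX* is OFF in B.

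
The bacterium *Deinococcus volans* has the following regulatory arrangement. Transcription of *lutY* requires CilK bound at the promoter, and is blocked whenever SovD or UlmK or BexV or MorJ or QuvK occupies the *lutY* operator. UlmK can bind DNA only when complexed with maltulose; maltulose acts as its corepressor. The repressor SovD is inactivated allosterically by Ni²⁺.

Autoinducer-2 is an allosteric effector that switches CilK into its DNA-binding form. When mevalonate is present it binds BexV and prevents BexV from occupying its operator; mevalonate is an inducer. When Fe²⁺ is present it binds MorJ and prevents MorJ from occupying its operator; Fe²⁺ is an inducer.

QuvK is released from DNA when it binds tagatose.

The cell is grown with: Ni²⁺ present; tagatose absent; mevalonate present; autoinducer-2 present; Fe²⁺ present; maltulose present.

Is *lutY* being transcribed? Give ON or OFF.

Ni²⁺ is present, so SovD is inactive.
Autoinducer-2 is present, so CilK is active.
Maltulose is present, so UlmK is active.
Mevalonate is present, so BexV is inactive.
Fe²⁺ is present, so MorJ is inactive.
Tagatose is absent, so QuvK is active.
With repressor UlmK bound, *lutY* is not transcribed.

OFF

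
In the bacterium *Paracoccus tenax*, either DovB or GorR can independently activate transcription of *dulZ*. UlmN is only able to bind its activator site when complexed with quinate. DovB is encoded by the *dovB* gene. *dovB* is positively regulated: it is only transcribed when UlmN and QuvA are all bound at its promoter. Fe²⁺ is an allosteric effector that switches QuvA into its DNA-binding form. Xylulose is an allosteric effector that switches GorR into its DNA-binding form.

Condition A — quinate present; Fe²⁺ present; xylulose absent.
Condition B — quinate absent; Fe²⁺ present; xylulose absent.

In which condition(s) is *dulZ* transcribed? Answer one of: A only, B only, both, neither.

Condition A:
Quinate is present, so UlmN is active.
Fe²⁺ is present, so QuvA is active.
No repressor is bound and UlmN and QuvA are active, so *dovB* is transcribed.
So DovB is produced and active.
Xylulose is absent, so GorR is inactive.
Activator DovB is present, so *dulZ* is transcribed.
→ *dulZ* is ON in A.
Condition B:
Quinate is absent, so UlmN is inactive.
Fe²⁺ is present, so QuvA is active.
Required activator UlmN is absent, so *dovB* is not transcribed.
So DovB is not produced.
Xylulose is absent, so GorR is inactive.
No activator is available at the *dulZ* promoter, so *dulZ* is not transcribed.
→ *dulZ* is OFF in B.

A only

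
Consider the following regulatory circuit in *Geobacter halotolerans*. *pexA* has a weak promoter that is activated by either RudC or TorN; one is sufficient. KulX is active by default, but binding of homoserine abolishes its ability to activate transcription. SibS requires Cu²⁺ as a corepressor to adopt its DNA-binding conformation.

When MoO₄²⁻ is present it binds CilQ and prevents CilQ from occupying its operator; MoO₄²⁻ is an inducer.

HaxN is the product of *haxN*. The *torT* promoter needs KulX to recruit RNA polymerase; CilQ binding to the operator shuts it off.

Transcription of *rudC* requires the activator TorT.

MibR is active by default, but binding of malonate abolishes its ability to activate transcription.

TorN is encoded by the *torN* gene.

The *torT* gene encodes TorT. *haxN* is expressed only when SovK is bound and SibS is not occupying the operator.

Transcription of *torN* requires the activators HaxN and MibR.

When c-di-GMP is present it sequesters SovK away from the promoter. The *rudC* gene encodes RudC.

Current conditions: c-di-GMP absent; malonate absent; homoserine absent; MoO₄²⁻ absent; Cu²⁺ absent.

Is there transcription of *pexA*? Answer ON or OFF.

Homoserine is absent, so KulX is active.
MoO₄²⁻ is absent, so CilQ is active.
With repressor CilQ bound, *torT* is not transcribed.
So TorT is not produced.
Required activator TorT is absent, so *rudC* is not transcribed.
So RudC is not produced.
Cu²⁺ is absent, so SibS is inactive.
c-di-GMP is absent, so SovK is active.
No repressor is bound and SovK is active, so *haxN* is transcribed.
So HaxN is produced and active.
Malonate is absent, so MibR is active.
No repressor is bound and HaxN and MibR are active, so *torN* is transcribed.
So TorN is produced and active.
Activator TorN is present, so *pexA* is transcribed.

ON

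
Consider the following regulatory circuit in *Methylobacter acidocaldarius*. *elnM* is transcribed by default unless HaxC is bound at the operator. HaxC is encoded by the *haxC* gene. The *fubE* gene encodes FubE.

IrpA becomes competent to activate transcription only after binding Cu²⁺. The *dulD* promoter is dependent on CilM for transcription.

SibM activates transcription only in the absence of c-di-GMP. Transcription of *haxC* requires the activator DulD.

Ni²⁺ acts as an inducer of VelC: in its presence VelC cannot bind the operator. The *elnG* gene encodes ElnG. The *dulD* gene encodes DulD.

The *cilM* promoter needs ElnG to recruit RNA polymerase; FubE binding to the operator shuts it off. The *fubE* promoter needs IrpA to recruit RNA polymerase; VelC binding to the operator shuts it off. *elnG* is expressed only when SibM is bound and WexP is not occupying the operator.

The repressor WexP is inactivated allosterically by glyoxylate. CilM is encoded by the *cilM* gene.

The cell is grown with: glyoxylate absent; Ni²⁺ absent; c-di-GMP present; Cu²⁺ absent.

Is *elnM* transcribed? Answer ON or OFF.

ON

Ni²⁺ is absent, so VelC is active.
Cu²⁺ is absent, so IrpA is inactive.
With repressor VelC bound, *fubE* is not transcribed.
So FubE is not produced.
c-di-GMP is present, so SibM is inactive.
Glyoxylate is absent, so WexP is active.
With repressor WexP bound, *elnG* is not transcribed.
So ElnG is not produced.
Required activator ElnG is absent, so *cilM* is not transcribed.
So CilM is not produced.
Required activator CilM is absent, so *dulD* is not transcribed.
So DulD is not produced.
Required activator DulD is absent, so *haxC* is not transcribed.
So HaxC is not produced.
With no repressor bound, *elnM* is transcribed.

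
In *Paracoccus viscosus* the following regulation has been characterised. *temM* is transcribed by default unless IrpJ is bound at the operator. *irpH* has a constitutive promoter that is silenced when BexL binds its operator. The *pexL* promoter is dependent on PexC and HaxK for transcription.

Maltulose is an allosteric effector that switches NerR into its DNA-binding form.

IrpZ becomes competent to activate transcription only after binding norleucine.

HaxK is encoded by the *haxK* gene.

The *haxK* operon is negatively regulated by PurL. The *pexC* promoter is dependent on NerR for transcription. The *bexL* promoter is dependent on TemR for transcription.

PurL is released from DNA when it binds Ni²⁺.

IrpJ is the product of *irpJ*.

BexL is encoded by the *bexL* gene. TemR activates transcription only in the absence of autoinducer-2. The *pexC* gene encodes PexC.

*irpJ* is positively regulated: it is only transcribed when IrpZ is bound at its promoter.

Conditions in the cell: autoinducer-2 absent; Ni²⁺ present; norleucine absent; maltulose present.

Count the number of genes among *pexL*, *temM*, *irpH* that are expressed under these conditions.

Maltulose is present, so NerR is active.
No repressor is bound and NerR is active, so *pexC* is transcribed.
So PexC is produced and active.
Ni²⁺ is present, so PurL is inactive.
With no repressor bound, *haxK* is transcribed.
So HaxK is produced and active.
No repressor is bound and PexC and HaxK are active, so *pexL* is transcribed.
→ *pexL* is ON.
Norleucine is absent, so IrpZ is inactive.
Required activator IrpZ is absent, so *irpJ* is not transcribed.
So IrpJ is not produced.
With no repressor bound, *temM* is transcribed.
→ *temM* is ON.
Autoinducer-2 is absent, so TemR is active.
No repressor is bound and TemR is active, so *bexL* is transcribed.
So BexL is produced and active.
With repressor BexL bound, *irpH* is not transcribed.
→ *irpH* is OFF.
2 of the 3 genes are transcribed.

2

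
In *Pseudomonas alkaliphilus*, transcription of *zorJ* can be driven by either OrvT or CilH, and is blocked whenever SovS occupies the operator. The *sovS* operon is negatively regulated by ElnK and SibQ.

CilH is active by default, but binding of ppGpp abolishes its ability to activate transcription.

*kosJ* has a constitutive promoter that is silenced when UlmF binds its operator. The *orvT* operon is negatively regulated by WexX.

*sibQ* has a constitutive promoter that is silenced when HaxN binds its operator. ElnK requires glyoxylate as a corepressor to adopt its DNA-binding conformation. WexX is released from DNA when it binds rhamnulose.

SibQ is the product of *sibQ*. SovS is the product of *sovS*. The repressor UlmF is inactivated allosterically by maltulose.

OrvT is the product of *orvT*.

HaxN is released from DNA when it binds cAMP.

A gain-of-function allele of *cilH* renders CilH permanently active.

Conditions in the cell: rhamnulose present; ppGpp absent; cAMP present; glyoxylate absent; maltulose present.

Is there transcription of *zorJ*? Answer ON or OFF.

Glyoxylate is absent, so ElnK is inactive.
cAMP is present, so HaxN is inactive.
With no repressor bound, *sibQ* is transcribed.
So SibQ is produced and active.
With repressor SibQ bound, *sovS* is not transcribed.
So SovS is not produced.
Rhamnulose is present, so WexX is inactive.
With no repressor bound, *orvT* is transcribed.
So OrvT is produced and active.
CilH is constitutively active in this strain.
Activator OrvT is present, so *zorJ* is transcribed.

ON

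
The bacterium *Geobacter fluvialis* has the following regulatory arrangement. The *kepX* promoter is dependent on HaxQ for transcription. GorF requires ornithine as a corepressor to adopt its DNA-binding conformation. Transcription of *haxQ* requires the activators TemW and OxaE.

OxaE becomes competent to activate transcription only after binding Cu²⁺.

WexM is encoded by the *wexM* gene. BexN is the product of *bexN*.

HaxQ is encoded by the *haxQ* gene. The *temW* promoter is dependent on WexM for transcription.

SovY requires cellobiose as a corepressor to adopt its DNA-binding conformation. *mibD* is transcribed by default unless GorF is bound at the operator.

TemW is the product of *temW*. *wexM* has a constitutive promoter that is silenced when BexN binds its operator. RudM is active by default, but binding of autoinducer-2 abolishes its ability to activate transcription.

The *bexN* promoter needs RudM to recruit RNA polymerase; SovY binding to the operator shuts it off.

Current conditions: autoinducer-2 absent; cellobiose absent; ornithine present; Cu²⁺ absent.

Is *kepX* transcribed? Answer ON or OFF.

OFF

Autoinducer-2 is absent, so RudM is active.
Cellobiose is absent, so SovY is inactive.
No repressor is bound and RudM is active, so *bexN* is transcribed.
So BexN is produced and active.
With repressor BexN bound, *wexM* is not transcribed.
So WexM is not produced.
Required activator WexM is absent, so *temW* is not transcribed.
So TemW is not produced.
Cu²⁺ is absent, so OxaE is inactive.
Required activator TemW is absent, so *haxQ* is not transcribed.
So HaxQ is not produced.
Required activator HaxQ is absent, so *kepX* is not transcribed.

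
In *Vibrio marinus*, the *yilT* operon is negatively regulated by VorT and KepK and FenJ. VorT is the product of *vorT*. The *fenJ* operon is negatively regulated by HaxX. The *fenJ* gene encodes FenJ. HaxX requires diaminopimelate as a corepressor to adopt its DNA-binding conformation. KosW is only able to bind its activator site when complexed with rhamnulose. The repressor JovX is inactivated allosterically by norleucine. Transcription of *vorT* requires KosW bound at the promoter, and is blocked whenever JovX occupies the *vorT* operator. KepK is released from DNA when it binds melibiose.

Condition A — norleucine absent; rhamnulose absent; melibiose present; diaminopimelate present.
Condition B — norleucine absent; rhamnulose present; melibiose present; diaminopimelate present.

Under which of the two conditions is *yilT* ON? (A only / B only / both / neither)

both

Condition A:
Norleucine is absent, so JovX is active.
Rhamnulose is absent, so KosW is inactive.
With repressor JovX bound, *vorT* is not transcribed.
So VorT is not produced.
Melibiose is present, so KepK is inactive.
Diaminopimelate is present, so HaxX is active.
With repressor HaxX bound, *fenJ* is not transcribed.
So FenJ is not produced.
With no repressor bound, *yilT* is transcribed.
→ *yilT* is ON in A.
Condition B:
Norleucine is absent, so JovX is active.
Rhamnulose is present, so KosW is active.
With repressor JovX bound, *vorT* is not transcribed.
So VorT is not produced.
Melibiose is present, so KepK is inactive.
Diaminopimelate is present, so HaxX is active.
With repressor HaxX bound, *fenJ* is not transcribed.
So FenJ is not produced.
With no repressor bound, *yilT* is transcribed.
→ *yilT* is ON in B.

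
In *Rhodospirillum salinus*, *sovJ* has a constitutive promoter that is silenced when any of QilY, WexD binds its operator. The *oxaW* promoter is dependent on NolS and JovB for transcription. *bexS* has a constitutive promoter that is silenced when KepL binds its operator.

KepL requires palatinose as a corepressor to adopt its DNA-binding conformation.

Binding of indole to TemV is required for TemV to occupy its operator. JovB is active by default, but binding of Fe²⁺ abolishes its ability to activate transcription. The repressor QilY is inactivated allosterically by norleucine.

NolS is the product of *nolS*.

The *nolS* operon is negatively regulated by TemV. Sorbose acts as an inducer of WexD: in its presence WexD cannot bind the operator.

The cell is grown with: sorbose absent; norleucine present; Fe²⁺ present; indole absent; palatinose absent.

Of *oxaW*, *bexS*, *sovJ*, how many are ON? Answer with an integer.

Indole is absent, so TemV is inactive.
With no repressor bound, *nolS* is transcribed.
So NolS is produced and active.
Fe²⁺ is present, so JovB is inactive.
Required activator JovB is absent, so *oxaW* is not transcribed.
→ *oxaW* is OFF.
Palatinose is absent, so KepL is inactive.
With no repressor bound, *bexS* is transcribed.
→ *bexS* is ON.
Norleucine is present, so QilY is inactive.
Sorbose is absent, so WexD is active.
With repressor WexD bound, *sovJ* is not transcribed.
→ *sovJ* is OFF.
1 of the 3 genes is transcribed.

1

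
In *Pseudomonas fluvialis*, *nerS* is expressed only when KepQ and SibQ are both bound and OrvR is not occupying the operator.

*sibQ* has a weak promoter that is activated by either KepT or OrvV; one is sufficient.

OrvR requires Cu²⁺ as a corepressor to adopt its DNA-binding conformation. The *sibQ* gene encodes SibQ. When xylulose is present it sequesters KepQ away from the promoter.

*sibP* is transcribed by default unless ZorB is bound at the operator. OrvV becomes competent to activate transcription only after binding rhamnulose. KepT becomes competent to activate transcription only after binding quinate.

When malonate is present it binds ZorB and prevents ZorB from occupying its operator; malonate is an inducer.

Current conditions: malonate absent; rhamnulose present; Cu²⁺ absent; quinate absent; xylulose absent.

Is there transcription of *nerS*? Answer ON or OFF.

ON

Xylulose is absent, so KepQ is active.
Quinate is absent, so KepT is inactive.
Rhamnulose is present, so OrvV is active.
Activator OrvV is present, so *sibQ* is transcribed.
So SibQ is produced and active.
Cu²⁺ is absent, so OrvR is inactive.
No repressor is bound and KepQ and SibQ are active, so *nerS* is transcribed.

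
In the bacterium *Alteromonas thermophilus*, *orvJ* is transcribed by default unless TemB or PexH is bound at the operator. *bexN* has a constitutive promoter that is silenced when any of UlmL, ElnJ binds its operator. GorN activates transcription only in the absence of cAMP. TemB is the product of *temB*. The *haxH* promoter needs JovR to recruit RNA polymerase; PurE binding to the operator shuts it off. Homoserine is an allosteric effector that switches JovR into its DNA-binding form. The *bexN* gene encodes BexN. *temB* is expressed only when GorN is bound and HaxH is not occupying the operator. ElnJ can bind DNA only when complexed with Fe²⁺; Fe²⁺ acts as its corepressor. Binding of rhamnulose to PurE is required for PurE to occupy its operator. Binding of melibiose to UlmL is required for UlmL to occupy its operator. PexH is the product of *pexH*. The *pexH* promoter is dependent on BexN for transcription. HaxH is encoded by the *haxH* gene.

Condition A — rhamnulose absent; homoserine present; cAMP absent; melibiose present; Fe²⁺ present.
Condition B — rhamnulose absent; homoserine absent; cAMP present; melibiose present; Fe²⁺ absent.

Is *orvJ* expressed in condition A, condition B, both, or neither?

Condition A:
Rhamnulose is absent, so PurE is inactive.
Homoserine is present, so JovR is active.
No repressor is bound and JovR is active, so *haxH* is transcribed.
So HaxH is produced and active.
cAMP is absent, so GorN is active.
With repressor HaxH bound, *temB* is not transcribed.
So TemB is not produced.
Melibiose is present, so UlmL is active.
Fe²⁺ is present, so ElnJ is active.
With repressor UlmL bound, *bexN* is not transcribed.
So BexN is not produced.
Required activator BexN is absent, so *pexH* is not transcribed.
So PexH is not produced.
With no repressor bound, *orvJ* is transcribed.
→ *orvJ* is ON in A.
Condition B:
Rhamnulose is absent, so PurE is inactive.
Homoserine is absent, so JovR is inactive.
Required activator JovR is absent, so *haxH* is not transcribed.
So HaxH is not produced.
cAMP is present, so GorN is inactive.
Required activator GorN is absent, so *temB* is not transcribed.
So TemB is not produced.
Melibiose is present, so UlmL is active.
Fe²⁺ is absent, so ElnJ is inactive.
With repressor UlmL bound, *bexN* is not transcribed.
So BexN is not produced.
Required activator BexN is absent, so *pexH* is not transcribed.
So PexH is not produced.
With no repressor bound, *orvJ* is transcribed.
→ *orvJ* is ON in B.

both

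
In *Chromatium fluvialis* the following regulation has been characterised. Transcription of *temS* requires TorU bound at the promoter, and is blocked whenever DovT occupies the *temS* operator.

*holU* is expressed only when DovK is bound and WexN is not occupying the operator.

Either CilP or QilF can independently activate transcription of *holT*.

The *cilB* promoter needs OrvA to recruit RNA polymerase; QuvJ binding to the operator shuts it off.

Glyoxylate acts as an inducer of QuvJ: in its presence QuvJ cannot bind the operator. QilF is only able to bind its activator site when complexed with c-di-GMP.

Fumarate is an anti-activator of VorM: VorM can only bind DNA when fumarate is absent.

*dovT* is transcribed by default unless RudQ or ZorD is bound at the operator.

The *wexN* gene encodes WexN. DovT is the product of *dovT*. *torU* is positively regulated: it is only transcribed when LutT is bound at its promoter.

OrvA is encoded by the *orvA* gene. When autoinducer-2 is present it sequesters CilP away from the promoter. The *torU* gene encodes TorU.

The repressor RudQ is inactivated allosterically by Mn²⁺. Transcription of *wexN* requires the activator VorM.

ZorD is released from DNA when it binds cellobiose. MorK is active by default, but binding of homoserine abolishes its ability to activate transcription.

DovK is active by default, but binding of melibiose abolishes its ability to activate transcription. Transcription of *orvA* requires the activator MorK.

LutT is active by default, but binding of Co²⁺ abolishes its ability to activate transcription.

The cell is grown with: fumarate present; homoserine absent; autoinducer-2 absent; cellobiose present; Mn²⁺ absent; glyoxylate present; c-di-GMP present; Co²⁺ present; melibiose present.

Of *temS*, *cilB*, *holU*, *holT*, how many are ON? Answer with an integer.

Co²⁺ is present, so LutT is inactive.
Required activator LutT is absent, so *torU* is not transcribed.
So TorU is not produced.
Mn²⁺ is absent, so RudQ is active.
Cellobiose is present, so ZorD is inactive.
With repressor RudQ bound, *dovT* is not transcribed.
So DovT is not produced.
Required activator TorU is absent, so *temS* is not transcribed.
→ *temS* is OFF.
Homoserine is absent, so MorK is active.
No repressor is bound and MorK is active, so *orvA* is transcribed.
So OrvA is produced and active.
Glyoxylate is present, so QuvJ is inactive.
No repressor is bound and OrvA is active, so *cilB* is transcribed.
→ *cilB* is ON.
Melibiose is present, so DovK is inactive.
Fumarate is present, so VorM is inactive.
Required activator VorM is absent, so *wexN* is not transcribed.
So WexN is not produced.
Required activator DovK is absent, so *holU* is not transcribed.
→ *holU* is OFF.
Autoinducer-2 is absent, so CilP is active.
c-di-GMP is present, so QilF is active.
Activator CilP is present, so *holT* is transcribed.
→ *holT* is ON.
2 of the 4 genes are transcribed.

2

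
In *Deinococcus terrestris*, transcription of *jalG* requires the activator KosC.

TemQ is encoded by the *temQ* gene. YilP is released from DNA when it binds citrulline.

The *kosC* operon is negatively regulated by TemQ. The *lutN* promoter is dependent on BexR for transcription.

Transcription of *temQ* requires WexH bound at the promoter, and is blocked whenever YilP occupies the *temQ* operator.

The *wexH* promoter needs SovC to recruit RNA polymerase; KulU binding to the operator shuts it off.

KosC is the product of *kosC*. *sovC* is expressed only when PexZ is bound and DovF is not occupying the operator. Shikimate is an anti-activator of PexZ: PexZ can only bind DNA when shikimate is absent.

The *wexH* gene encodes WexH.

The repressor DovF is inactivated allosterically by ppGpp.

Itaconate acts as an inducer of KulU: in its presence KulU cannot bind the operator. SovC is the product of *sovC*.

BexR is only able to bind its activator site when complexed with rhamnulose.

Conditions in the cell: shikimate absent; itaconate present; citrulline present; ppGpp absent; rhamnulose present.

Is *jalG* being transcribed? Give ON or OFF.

ppGpp is absent, so DovF is active.
Shikimate is absent, so PexZ is active.
With repressor DovF bound, *sovC* is not transcribed.
So SovC is not produced.
Itaconate is present, so KulU is inactive.
Required activator SovC is absent, so *wexH* is not transcribed.
So WexH is not produced.
Citrulline is present, so YilP is inactive.
Required activator WexH is absent, so *temQ* is not transcribed.
So TemQ is not produced.
With no repressor bound, *kosC* is transcribed.
So KosC is produced and active.
No repressor is bound and KosC is active, so *jalG* is transcribed.

ON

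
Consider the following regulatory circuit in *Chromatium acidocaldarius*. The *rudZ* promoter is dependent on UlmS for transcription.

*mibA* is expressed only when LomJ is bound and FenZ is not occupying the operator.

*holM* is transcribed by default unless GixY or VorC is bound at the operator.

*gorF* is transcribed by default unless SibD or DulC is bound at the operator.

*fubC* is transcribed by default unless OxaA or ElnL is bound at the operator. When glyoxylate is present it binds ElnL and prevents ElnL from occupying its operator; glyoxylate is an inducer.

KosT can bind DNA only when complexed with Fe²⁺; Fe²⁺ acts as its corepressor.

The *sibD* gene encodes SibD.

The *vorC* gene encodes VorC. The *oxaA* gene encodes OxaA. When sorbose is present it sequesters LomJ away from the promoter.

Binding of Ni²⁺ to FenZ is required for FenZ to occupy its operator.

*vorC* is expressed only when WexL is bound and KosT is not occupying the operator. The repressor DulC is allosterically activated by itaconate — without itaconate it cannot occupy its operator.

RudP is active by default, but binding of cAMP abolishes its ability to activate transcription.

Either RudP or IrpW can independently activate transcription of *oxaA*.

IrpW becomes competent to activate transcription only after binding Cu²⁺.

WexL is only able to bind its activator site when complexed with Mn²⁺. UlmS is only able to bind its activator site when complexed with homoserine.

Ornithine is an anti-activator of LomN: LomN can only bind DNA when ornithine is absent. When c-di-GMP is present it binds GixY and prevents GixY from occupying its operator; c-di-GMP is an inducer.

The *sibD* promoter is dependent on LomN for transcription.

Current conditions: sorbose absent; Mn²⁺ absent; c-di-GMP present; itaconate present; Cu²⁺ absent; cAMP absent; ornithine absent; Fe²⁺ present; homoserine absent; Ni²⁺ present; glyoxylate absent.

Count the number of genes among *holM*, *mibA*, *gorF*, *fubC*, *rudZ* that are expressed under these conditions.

1

c-di-GMP is present, so GixY is inactive.
Mn²⁺ is absent, so WexL is inactive.
Fe²⁺ is present, so KosT is active.
With repressor KosT bound, *vorC* is not transcribed.
So VorC is not produced.
With no repressor bound, *holM* is transcribed.
→ *holM* is ON.
Ni²⁺ is present, so FenZ is active.
Sorbose is absent, so LomJ is active.
With repressor FenZ bound, *mibA* is not transcribed.
→ *mibA* is OFF.
Ornithine is absent, so LomN is active.
No repressor is bound and LomN is active, so *sibD* is transcribed.
So SibD is produced and active.
Itaconate is present, so DulC is active.
With repressor SibD bound, *gorF* is not transcribed.
→ *gorF* is OFF.
cAMP is absent, so RudP is active.
Cu²⁺ is absent, so IrpW is inactive.
Activator RudP is present, so *oxaA* is transcribed.
So OxaA is produced and active.
Glyoxylate is absent, so ElnL is active.
With repressor OxaA bound, *fubC* is not transcribed.
→ *fubC* is OFF.
Homoserine is absent, so UlmS is inactive.
Required activator UlmS is absent, so *rudZ* is not transcribed.
→ *rudZ* is OFF.
1 of the 5 genes is transcribed.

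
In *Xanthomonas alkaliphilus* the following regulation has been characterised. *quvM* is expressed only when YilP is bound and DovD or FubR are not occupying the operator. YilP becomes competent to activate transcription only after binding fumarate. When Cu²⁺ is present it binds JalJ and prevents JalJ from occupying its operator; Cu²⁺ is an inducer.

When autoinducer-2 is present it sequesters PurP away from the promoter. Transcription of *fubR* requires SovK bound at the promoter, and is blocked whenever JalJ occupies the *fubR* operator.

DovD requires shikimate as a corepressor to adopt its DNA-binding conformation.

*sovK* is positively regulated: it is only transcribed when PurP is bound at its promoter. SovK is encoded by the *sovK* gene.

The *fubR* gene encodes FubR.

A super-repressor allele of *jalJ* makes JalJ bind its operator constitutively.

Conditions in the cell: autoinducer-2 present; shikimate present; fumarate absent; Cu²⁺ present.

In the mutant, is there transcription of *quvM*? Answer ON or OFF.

Shikimate is present, so DovD is active.
JalJ is constitutively active in this strain.
Autoinducer-2 is present, so PurP is inactive.
Required activator PurP is absent, so *sovK* is not transcribed.
So SovK is not produced.
With repressor JalJ bound, *fubR* is not transcribed.
So FubR is not produced.
Fumarate is absent, so YilP is inactive.
With repressor DovD bound, *quvM* is not transcribed.

OFF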